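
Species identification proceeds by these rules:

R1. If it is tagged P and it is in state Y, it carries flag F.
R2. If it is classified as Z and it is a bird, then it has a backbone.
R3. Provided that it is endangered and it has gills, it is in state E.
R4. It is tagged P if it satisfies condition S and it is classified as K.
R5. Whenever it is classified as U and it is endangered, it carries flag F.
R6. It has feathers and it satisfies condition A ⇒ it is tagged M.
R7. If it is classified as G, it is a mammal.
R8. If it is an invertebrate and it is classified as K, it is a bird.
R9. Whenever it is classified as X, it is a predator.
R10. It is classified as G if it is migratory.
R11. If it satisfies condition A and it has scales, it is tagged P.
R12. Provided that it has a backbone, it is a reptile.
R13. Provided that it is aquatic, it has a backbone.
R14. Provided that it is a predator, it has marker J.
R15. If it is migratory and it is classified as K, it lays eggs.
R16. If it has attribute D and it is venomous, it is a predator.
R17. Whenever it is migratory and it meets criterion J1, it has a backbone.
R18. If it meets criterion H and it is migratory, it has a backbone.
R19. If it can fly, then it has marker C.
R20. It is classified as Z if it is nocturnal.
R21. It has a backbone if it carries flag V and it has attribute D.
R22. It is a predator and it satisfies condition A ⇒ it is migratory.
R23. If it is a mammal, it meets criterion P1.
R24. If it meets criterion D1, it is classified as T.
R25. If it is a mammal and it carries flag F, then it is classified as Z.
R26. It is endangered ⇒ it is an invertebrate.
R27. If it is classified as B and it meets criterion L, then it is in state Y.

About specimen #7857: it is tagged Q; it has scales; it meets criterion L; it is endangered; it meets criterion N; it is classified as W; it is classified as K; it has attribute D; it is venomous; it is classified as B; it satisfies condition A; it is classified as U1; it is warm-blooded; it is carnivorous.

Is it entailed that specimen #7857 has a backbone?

Yes

By R11 (it satisfies condition A, it has scales): it is tagged P.
By R16 (it has attribute D, it is venomous): it is a predator.
By R22 (it is a predator, it satisfies condition A): it is migratory.
By R26 (it is endangered): it is an invertebrate.
By R27 (it is classified as B, it meets criterion L): it is in state Y.
By R1 (it is tagged P, it is in state Y): it carries flag F.
By R8 (it is an invertebrate, it is classified as K): it is a bird.
By R10 (it is migratory): it is classified as G.
By R7 (it is classified as G): it is a mammal.
By R25 (it is a mammal, it carries flag F): it is classified as Z.
By R2 (it is classified as Z, it is a bird): it has a backbone.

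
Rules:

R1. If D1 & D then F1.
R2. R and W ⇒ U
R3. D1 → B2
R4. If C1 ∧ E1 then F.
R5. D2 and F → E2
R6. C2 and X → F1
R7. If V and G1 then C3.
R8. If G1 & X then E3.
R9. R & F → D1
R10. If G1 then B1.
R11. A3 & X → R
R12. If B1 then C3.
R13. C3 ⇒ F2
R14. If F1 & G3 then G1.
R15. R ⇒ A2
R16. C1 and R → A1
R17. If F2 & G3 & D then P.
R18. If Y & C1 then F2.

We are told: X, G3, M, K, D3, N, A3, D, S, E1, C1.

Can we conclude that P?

F  (by R4: C1, E1)
R  (by R11: A3, X)
D1  (by R9: R, F)
F1  (by R1: D1, D)
G1  (by R14: F1, G3)
B1  (by R10: G1)
C3  (by R12: B1)
F2  (by R13: C3)
P  (by R17: F2, G3, D)

Yes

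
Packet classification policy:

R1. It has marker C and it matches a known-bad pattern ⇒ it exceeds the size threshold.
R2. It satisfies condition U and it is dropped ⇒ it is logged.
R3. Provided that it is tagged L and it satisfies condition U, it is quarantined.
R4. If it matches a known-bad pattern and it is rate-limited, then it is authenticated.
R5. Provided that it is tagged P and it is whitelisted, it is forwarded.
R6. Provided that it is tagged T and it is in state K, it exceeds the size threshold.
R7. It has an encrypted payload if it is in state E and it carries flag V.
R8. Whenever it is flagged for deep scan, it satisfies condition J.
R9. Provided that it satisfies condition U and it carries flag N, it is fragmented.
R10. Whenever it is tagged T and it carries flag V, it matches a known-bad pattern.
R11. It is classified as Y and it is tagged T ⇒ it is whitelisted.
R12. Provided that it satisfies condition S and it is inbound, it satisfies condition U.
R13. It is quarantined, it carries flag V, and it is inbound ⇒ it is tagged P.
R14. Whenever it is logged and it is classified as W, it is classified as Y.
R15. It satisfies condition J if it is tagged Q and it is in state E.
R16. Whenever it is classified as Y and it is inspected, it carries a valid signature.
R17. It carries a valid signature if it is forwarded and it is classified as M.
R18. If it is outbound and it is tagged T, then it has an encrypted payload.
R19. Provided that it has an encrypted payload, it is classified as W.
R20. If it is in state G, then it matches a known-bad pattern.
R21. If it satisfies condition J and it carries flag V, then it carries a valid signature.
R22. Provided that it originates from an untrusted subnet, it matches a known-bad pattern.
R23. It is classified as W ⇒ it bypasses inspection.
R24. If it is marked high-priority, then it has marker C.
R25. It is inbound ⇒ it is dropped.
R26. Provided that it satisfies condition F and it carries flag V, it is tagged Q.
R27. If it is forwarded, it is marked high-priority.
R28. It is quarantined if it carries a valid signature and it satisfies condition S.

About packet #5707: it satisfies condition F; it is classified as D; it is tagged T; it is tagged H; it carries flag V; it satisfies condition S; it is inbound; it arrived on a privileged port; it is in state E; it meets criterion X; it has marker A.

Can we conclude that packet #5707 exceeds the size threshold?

Yes

By R7 (it is in state E, it carries flag V): it has an encrypted payload.
By R10 (it is tagged T, it carries flag V): it matches a known-bad pattern.
By R12 (it satisfies condition S, it is inbound): it satisfies condition U.
By R19 (it has an encrypted payload): it is classified as W.
By R25 (it is inbound): it is dropped.
By R26 (it satisfies condition F, it carries flag V): it is tagged Q.
By R2 (it satisfies condition U, it is dropped): it is logged.
By R14 (it is logged, it is classified as W): it is classified as Y.
By R15 (it is tagged Q, it is in state E): it satisfies condition J.
By R21 (it satisfies condition J, it carries flag V): it carries a valid signature.
By R28 (it carries a valid signature, it satisfies condition S): it is quarantined.
By R11 (it is classified as Y, it is tagged T): it is whitelisted.
By R13 (it is quarantined, it carries flag V, it is inbound): it is tagged P.
By R5 (it is tagged P, it is whitelisted): it is forwarded.
By R27 (it is forwarded): it is marked high-priority.
By R24 (it is marked high-priority): it has marker C.
By R1 (it has marker C, it matches a known-bad pattern): it exceeds the size threshold.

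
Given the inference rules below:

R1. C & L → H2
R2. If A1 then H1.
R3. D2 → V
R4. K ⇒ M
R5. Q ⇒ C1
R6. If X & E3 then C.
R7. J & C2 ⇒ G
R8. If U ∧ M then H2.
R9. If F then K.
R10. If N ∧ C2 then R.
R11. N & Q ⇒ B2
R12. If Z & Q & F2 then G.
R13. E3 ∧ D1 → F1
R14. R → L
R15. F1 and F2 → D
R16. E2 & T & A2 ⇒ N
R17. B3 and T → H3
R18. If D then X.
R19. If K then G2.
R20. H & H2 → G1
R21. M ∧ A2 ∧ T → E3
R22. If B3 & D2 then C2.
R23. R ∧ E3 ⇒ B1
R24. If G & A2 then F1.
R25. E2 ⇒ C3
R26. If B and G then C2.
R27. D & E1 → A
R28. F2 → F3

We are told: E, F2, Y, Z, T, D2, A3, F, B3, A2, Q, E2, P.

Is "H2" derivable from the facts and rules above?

K  (by R9: F)
G  (by R12: Z, Q, F2)
N  (by R16: E2, T, A2)
C2  (by R22: B3, D2)
F1  (by R24: G, A2)
M  (by R4: K)
R  (by R10: N, C2)
L  (by R14: R)
D  (by R15: F1, F2)
X  (by R18: D)
E3  (by R21: M, A2, T)
C  (by R6: X, E3)
H2  (by R1: C, L)

Yes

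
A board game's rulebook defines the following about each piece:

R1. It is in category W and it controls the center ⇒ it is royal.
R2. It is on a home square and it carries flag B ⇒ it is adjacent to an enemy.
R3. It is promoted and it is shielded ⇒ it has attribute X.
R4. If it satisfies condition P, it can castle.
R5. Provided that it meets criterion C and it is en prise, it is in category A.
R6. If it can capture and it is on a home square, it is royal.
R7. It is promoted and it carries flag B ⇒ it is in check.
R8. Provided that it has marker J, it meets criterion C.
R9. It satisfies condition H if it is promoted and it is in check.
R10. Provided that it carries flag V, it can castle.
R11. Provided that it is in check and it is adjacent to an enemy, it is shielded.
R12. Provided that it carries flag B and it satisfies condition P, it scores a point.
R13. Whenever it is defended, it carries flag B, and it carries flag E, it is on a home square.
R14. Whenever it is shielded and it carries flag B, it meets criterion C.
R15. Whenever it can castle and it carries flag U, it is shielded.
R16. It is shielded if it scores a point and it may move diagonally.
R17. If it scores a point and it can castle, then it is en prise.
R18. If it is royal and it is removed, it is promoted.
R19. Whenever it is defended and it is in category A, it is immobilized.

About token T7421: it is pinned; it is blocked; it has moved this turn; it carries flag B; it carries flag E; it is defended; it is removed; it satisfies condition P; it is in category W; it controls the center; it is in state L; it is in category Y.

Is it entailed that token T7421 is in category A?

By R1 (it is in category W, it controls the center): it is royal.
By R4 (it satisfies condition P): it can castle.
By R12 (it carries flag B, it satisfies condition P): it scores a point.
By R13 (it is defended, it carries flag B, it carries flag E): it is on a home square.
By R17 (it scores a point, it can castle): it is en prise.
By R18 (it is royal, it is removed): it is promoted.
By R2 (it is on a home square, it carries flag B): it is adjacent to an enemy.
By R7 (it is promoted, it carries flag B): it is in check.
By R11 (it is in check, it is adjacent to an enemy): it is shielded.
By R14 (it is shielded, it carries flag B): it meets criterion C.
By R5 (it meets criterion C, it is en prise): it is in category A.

Yes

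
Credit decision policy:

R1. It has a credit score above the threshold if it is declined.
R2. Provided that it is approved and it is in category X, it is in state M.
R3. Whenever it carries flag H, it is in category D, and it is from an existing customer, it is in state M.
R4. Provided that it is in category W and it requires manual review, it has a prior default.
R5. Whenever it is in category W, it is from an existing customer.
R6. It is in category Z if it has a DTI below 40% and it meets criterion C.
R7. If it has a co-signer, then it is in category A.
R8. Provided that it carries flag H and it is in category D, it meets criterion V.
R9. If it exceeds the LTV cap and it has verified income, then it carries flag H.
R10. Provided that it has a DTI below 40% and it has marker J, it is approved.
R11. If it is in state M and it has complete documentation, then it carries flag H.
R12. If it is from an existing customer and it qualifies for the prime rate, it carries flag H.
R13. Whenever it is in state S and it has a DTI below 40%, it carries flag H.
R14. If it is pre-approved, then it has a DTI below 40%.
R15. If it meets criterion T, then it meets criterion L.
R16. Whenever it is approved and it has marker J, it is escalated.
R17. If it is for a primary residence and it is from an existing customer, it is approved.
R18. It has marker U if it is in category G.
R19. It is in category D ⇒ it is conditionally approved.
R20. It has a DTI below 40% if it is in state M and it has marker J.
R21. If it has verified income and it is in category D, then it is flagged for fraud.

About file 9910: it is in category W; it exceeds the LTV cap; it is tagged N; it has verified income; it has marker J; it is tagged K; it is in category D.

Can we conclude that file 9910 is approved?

Yes

By R5 (it is in category W): it is from an existing customer.
By R9 (it exceeds the LTV cap, it has verified income): it carries flag H.
By R3 (it carries flag H, it is in category D, it is from an existing customer): it is in state M.
By R20 (it is in state M, it has marker J): it has a DTI below 40%.
By R10 (it has a DTI below 40%, it has marker J): it is approved.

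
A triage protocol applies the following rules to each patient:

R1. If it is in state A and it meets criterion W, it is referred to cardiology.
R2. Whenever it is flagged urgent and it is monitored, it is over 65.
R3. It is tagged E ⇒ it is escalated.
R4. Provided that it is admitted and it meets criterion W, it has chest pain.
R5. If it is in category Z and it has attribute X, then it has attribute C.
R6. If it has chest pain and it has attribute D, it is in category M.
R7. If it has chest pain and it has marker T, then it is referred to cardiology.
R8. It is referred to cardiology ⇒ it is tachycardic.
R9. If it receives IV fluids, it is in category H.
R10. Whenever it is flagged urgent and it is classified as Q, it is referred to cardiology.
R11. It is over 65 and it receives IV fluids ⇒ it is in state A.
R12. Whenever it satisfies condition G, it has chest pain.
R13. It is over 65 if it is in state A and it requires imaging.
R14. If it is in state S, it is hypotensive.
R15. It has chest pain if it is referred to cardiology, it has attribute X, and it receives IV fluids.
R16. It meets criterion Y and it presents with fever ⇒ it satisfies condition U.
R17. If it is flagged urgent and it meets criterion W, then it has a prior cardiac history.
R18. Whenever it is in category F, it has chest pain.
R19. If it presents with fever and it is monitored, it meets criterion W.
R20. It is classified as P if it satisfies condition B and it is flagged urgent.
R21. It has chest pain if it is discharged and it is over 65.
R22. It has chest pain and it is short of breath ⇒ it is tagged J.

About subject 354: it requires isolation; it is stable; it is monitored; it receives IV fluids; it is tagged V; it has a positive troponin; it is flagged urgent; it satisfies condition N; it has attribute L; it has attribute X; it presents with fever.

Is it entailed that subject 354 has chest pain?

Yes

By R2 (it is flagged urgent, it is monitored): it is over 65.
By R11 (it is over 65, it receives IV fluids): it is in state A.
By R19 (it presents with fever, it is monitored): it meets criterion W.
By R1 (it is in state A, it meets criterion W): it is referred to cardiology.
By R15 (it is referred to cardiology, it has attribute X, it receives IV fluids): it has chest pain.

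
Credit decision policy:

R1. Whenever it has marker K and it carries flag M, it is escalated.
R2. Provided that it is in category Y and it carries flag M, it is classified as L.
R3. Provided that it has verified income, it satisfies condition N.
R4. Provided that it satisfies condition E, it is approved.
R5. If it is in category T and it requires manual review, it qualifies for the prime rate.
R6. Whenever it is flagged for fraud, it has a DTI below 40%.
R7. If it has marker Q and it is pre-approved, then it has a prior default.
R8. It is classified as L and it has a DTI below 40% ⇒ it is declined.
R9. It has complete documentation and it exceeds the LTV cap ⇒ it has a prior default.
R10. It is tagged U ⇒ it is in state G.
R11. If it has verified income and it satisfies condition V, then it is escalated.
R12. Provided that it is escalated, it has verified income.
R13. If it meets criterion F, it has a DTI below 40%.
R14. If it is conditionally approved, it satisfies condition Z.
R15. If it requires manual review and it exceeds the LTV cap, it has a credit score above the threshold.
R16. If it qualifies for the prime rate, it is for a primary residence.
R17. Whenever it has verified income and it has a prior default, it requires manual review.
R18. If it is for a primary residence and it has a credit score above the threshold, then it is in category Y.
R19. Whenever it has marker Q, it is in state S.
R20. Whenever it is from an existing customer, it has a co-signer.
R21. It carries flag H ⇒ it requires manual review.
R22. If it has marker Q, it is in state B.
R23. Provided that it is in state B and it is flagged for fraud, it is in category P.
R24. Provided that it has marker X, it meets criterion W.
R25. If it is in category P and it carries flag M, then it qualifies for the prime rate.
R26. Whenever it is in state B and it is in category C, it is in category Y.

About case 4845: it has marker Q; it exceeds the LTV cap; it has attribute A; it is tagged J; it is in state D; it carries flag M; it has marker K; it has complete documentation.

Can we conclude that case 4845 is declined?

Forward chaining from the given facts derives: is escalated, has a prior default, has verified income, requires manual review, is in state S, is in state B, satisfies condition N, has a credit score above the threshold.
The only rule concluding "it is declined" is R8, which needs "it is classified as L"; that is never established.

No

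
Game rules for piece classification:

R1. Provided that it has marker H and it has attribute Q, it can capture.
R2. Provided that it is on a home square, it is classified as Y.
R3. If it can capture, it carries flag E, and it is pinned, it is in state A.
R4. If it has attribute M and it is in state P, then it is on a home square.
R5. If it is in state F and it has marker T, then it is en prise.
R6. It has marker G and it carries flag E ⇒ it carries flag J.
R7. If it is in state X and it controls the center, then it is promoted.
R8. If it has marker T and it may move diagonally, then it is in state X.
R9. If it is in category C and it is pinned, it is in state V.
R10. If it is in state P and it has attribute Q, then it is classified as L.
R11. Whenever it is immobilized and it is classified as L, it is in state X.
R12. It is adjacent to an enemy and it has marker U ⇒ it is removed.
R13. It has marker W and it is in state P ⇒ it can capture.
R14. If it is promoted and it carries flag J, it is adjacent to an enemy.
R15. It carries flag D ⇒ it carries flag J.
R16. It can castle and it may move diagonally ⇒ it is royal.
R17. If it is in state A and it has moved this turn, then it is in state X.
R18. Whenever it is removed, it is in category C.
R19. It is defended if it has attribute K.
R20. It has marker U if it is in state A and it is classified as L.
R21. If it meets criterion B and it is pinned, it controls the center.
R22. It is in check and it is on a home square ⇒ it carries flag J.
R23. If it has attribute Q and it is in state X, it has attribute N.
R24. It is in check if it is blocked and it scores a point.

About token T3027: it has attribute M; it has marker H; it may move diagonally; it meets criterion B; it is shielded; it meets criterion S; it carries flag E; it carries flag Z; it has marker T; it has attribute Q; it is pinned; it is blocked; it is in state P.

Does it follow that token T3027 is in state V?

No

Forward chaining from the given facts derives: can capture, is in state A, is on a home square, is in state X, is classified as L, has marker U, controls the center, has attribute N, is classified as Y, is promoted.
The only rule concluding "it is in state V" is R9, which needs "it is in category C"; that is never established.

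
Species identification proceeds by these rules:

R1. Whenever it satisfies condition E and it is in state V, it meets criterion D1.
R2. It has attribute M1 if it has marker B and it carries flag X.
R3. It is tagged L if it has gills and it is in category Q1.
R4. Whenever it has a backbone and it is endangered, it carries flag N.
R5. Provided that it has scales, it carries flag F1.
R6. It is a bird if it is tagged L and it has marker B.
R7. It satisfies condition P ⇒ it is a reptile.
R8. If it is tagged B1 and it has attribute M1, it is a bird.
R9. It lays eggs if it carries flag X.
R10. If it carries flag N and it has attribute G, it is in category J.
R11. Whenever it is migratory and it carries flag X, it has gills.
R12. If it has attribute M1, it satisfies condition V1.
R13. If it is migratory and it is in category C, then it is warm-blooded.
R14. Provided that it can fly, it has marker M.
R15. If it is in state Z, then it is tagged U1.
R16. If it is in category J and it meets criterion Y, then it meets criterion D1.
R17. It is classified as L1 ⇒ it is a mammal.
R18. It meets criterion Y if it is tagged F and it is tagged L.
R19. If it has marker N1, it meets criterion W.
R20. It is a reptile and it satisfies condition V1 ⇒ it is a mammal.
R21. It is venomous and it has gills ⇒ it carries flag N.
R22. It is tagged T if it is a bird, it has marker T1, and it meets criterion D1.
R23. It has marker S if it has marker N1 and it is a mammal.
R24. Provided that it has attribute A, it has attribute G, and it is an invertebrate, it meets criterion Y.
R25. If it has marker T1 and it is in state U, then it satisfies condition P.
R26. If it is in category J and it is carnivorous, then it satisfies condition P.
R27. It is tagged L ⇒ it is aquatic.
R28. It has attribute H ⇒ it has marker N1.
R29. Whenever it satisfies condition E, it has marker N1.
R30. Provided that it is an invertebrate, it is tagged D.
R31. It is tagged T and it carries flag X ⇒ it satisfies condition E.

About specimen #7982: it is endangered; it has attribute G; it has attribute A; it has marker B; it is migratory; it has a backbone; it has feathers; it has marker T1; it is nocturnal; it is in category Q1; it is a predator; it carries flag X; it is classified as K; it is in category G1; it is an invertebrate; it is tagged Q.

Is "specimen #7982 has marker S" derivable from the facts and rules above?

Forward chaining from the given facts derives: has attribute M1, carries flag N, lays eggs, is in category J, has gills, satisfies condition V1, meets criterion Y, is tagged D, is tagged L, is a bird, meets criterion D1, is tagged T, is aquatic, satisfies condition E, has marker N1, meets criterion W.
The only rule concluding "it has marker S" is R23, which needs "it is a mammal"; that is never established.

No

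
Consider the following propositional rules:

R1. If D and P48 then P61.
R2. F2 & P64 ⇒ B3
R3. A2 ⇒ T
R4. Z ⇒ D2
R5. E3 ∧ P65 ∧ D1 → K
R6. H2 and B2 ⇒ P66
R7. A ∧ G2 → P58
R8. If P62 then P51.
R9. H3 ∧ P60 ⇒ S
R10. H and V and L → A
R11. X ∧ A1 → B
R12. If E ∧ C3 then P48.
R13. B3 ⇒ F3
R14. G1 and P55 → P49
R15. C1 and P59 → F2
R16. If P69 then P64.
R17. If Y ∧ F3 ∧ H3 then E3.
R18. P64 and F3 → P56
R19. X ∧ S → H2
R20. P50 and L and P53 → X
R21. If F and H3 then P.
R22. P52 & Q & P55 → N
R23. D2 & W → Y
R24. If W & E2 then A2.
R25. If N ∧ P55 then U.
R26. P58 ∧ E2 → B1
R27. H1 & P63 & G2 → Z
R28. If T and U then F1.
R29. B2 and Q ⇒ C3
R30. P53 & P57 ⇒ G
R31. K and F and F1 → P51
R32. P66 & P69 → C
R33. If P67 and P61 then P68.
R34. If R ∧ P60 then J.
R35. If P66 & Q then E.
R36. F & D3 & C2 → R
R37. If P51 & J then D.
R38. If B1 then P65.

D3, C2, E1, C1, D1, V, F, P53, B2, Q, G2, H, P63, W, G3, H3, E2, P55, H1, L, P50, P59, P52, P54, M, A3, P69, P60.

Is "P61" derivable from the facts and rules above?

S  (by R9: H3, P60)
A  (by R10: H, V, L)
F2  (by R15: C1, P59)
P64  (by R16: P69)
X  (by R20: P50, L, P53)
N  (by R22: P52, Q, P55)
A2  (by R24: W, E2)
U  (by R25: N, P55)
Z  (by R27: H1, P63, G2)
C3  (by R29: B2, Q)
R  (by R36: F, D3, C2)
B3  (by R2: F2, P64)
T  (by R3: A2)
D2  (by R4: Z)
P58  (by R7: A, G2)
F3  (by R13: B3)
H2  (by R19: X, S)
Y  (by R23: D2, W)
B1  (by R26: P58, E2)
F1  (by R28: T, U)
J  (by R34: R, P60)
P65  (by R38: B1)
P66  (by R6: H2, B2)
E3  (by R17: Y, F3, H3)
E  (by R35: P66, Q)
K  (by R5: E3, P65, D1)
P48  (by R12: E, C3)
P51  (by R31: K, F, F1)
D  (by R37: P51, J)
P61  (by R1: D, P48)

Yes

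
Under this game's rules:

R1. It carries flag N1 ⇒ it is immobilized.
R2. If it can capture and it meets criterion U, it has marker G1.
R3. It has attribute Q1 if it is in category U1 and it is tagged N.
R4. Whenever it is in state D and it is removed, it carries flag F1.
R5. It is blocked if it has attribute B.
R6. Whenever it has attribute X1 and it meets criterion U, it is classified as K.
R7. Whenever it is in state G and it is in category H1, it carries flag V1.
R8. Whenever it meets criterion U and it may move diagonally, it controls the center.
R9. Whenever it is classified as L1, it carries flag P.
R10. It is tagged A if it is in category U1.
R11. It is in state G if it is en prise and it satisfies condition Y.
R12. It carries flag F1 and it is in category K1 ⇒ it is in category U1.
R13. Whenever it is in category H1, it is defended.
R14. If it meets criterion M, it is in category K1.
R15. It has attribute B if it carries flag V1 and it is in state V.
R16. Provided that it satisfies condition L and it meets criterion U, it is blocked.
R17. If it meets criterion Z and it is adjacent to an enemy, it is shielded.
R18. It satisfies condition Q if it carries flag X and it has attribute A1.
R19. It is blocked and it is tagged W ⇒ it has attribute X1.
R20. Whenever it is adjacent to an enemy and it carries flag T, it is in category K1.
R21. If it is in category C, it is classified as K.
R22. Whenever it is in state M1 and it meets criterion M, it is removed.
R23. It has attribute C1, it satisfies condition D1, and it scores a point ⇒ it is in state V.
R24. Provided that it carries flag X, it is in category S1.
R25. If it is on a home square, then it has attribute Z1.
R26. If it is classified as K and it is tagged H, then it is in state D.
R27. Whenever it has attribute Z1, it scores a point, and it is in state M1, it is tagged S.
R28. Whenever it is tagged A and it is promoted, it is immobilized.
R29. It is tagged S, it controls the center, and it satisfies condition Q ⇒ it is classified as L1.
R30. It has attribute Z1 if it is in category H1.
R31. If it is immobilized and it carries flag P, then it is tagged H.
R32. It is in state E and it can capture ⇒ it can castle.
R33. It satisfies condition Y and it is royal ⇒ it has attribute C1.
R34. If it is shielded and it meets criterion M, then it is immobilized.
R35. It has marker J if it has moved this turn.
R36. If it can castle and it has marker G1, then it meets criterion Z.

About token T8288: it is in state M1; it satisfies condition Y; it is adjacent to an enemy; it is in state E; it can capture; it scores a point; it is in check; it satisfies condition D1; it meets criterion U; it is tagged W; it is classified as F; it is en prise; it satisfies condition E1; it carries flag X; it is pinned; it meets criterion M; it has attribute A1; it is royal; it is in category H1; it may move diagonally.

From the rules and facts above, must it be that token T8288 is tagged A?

Yes

By R2 (it can capture, it meets criterion U): it has marker G1.
By R8 (it meets criterion U, it may move diagonally): it controls the center.
By R11 (it is en prise, it satisfies condition Y): it is in state G.
By R14 (it meets criterion M): it is in category K1.
By R18 (it carries flag X, it has attribute A1): it satisfies condition Q.
By R22 (it is in state M1, it meets criterion M): it is removed.
By R30 (it is in category H1): it has attribute Z1.
By R32 (it is in state E, it can capture): it can castle.
By R33 (it satisfies condition Y, it is royal): it has attribute C1.
By R36 (it can castle, it has marker G1): it meets criterion Z.
By R7 (it is in state G, it is in category H1): it carries flag V1.
By R17 (it meets criterion Z, it is adjacent to an enemy): it is shielded.
By R23 (it has attribute C1, it satisfies condition D1, it scores a point): it is in state V.
By R27 (it has attribute Z1, it scores a point, it is in state M1): it is tagged S.
By R29 (it is tagged S, it controls the center, it satisfies condition Q): it is classified as L1.
By R34 (it is shielded, it meets criterion M): it is immobilized.
By R9 (it is classified as L1): it carries flag P.
By R15 (it carries flag V1, it is in state V): it has attribute B.
By R31 (it is immobilized, it carries flag P): it is tagged H.
By R5 (it has attribute B): it is blocked.
By R19 (it is blocked, it is tagged W): it has attribute X1.
By R6 (it has attribute X1, it meets criterion U): it is classified as K.
By R26 (it is classified as K, it is tagged H): it is in state D.
By R4 (it is in state D, it is removed): it carries flag F1.
By R12 (it carries flag F1, it is in category K1): it is in category U1.
By R10 (it is in category U1): it is tagged A.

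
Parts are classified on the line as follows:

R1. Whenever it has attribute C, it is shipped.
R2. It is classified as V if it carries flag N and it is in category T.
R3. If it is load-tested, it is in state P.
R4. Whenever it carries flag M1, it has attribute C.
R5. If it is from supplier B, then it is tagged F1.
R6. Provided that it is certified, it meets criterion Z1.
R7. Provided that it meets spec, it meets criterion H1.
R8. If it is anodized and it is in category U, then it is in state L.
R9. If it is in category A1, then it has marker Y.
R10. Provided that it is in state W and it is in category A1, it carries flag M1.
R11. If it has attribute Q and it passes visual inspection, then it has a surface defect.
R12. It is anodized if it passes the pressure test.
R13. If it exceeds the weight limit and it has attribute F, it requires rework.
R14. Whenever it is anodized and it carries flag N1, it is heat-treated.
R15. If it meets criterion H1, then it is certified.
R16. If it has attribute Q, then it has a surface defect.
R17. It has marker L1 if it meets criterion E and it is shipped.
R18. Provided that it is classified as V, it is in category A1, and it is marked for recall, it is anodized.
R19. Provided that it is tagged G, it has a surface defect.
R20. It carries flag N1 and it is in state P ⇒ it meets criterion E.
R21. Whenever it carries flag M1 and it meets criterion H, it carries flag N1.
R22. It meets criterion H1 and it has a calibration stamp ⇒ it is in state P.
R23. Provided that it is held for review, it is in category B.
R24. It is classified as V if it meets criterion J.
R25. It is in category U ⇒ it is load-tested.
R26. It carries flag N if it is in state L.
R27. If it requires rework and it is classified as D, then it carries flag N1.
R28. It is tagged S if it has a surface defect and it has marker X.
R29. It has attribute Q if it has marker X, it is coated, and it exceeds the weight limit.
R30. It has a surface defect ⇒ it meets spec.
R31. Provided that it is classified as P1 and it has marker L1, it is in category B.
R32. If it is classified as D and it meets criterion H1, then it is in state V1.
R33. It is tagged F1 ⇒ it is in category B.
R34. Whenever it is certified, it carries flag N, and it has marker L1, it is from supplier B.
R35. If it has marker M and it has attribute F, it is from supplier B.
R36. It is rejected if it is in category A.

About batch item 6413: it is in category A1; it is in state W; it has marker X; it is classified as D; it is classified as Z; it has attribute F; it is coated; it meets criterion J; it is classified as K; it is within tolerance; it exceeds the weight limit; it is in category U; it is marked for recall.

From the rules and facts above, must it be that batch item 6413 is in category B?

Yes

By R10 (it is in state W, it is in category A1): it carries flag M1.
By R13 (it exceeds the weight limit, it has attribute F): it requires rework.
By R24 (it meets criterion J): it is classified as V.
By R25 (it is in category U): it is load-tested.
By R27 (it requires rework, it is classified as D): it carries flag N1.
By R29 (it has marker X, it is coated, it exceeds the weight limit): it has attribute Q.
By R3 (it is load-tested): it is in state P.
By R4 (it carries flag M1): it has attribute C.
By R16 (it has attribute Q): it has a surface defect.
By R18 (it is classified as V, it is in category A1, it is marked for recall): it is anodized.
By R20 (it carries flag N1, it is in state P): it meets criterion E.
By R30 (it has a surface defect): it meets spec.
By R1 (it has attribute C): it is shipped.
By R7 (it meets spec): it meets criterion H1.
By R8 (it is anodized, it is in category U): it is in state L.
By R15 (it meets criterion H1): it is certified.
By R17 (it meets criterion E, it is shipped): it has marker L1.
By R26 (it is in state L): it carries flag N.
By R34 (it is certified, it carries flag N, it has marker L1): it is from supplier B.
By R5 (it is from supplier B): it is tagged F1.
By R33 (it is tagged F1): it is in category B.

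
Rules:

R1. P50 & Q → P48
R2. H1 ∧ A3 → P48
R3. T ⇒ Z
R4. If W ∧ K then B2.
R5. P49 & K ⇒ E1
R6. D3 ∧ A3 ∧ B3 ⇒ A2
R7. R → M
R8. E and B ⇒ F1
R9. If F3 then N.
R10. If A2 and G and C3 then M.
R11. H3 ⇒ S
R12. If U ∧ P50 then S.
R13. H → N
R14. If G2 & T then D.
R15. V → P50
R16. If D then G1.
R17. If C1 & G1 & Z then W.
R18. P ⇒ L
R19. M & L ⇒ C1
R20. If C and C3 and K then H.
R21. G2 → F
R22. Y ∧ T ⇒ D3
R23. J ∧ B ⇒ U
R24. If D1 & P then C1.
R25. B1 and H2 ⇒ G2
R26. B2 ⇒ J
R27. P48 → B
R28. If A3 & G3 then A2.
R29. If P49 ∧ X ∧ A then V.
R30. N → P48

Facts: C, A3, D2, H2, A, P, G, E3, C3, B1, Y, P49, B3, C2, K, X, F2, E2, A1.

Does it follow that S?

Forward chaining from the given facts derives: E1, L, H, G2, V, N, P50, F, P48, B.
Rules concluding S: R11 needs H3; R12 needs U — none of these are established.

No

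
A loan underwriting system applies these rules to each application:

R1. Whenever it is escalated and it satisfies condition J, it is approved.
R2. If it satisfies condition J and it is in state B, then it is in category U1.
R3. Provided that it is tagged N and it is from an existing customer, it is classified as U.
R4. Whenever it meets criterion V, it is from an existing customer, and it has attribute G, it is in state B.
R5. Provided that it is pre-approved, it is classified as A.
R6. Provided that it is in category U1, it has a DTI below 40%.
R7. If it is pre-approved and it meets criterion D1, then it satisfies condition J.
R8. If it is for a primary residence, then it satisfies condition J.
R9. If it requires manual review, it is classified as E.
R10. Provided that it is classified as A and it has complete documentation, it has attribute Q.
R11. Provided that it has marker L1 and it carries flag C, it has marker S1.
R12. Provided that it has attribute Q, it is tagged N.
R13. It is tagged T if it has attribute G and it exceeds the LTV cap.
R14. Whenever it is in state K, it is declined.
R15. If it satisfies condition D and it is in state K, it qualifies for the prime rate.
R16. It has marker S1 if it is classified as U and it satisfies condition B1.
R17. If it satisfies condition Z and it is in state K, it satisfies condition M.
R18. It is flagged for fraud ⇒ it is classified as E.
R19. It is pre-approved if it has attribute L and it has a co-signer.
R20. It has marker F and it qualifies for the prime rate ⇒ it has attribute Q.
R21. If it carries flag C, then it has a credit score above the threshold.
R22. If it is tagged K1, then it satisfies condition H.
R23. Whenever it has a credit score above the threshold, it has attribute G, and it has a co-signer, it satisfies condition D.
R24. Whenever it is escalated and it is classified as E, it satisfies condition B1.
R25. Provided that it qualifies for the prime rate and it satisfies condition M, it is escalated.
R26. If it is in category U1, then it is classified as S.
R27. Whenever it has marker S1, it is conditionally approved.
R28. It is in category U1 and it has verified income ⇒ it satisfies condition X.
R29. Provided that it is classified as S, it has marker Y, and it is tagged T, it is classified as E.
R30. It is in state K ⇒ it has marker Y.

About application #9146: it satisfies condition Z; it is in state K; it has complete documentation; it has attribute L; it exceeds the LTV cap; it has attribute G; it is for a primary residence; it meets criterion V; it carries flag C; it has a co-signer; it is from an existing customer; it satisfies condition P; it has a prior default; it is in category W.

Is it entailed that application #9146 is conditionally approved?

By R4 (it meets criterion V, it is from an existing customer, it has attribute G): it is in state B.
By R8 (it is for a primary residence): it satisfies condition J.
By R13 (it has attribute G, it exceeds the LTV cap): it is tagged T.
By R17 (it satisfies condition Z, it is in state K): it satisfies condition M.
By R19 (it has attribute L, it has a co-signer): it is pre-approved.
By R21 (it carries flag C): it has a credit score above the threshold.
By R23 (it has a credit score above the threshold, it has attribute G, it has a co-signer): it satisfies condition D.
By R30 (it is in state K): it has marker Y.
By R2 (it satisfies condition J, it is in state B): it is in category U1.
By R5 (it is pre-approved): it is classified as A.
By R10 (it is classified as A, it has complete documentation): it has attribute Q.
By R12 (it has attribute Q): it is tagged N.
By R15 (it satisfies condition D, it is in state K): it qualifies for the prime rate.
By R25 (it qualifies for the prime rate, it satisfies condition M): it is escalated.
By R26 (it is in category U1): it is classified as S.
By R29 (it is classified as S, it has marker Y, it is tagged T): it is classified as E.
By R3 (it is tagged N, it is from an existing customer): it is classified as U.
By R24 (it is escalated, it is classified as E): it satisfies condition B1.
By R16 (it is classified as U, it satisfies condition B1): it has marker S1.
By R27 (it has marker S1): it is conditionally approved.

Yes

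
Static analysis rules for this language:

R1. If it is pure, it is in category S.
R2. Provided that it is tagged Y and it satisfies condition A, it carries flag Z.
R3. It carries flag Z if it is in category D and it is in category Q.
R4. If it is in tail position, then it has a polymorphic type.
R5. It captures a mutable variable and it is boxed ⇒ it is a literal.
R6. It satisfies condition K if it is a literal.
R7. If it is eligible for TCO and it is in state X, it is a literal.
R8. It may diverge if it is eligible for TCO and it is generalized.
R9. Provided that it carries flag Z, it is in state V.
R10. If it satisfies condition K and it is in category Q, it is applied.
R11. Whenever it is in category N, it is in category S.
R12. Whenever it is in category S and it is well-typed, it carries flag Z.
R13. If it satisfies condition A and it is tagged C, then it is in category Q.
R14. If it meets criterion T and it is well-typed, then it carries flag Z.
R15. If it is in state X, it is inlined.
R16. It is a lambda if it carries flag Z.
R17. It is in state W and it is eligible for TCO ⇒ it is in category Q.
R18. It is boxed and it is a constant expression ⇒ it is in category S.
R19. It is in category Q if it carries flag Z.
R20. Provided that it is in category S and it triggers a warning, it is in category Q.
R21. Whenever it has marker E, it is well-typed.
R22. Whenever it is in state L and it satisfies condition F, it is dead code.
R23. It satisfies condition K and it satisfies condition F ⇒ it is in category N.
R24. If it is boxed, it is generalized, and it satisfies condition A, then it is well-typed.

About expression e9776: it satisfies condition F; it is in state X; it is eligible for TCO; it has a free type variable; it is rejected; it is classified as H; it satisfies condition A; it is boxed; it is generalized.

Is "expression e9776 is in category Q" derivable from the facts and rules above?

By R7 (it is eligible for TCO, it is in state X): it is a literal.
By R24 (it is boxed, it is generalized, it satisfies condition A): it is well-typed.
By R6 (it is a literal): it satisfies condition K.
By R23 (it satisfies condition K, it satisfies condition F): it is in category N.
By R11 (it is in category N): it is in category S.
By R12 (it is in category S, it is well-typed): it carries flag Z.
By R19 (it carries flag Z): it is in category Q.

Yes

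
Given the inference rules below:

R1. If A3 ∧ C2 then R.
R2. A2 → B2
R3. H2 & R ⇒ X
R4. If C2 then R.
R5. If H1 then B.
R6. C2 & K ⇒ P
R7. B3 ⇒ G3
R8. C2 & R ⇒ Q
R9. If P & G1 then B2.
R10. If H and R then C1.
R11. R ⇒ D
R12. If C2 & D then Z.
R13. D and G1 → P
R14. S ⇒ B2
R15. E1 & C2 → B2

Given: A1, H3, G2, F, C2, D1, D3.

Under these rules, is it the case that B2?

No

Forward chaining from the given facts derives: R, Q, D, Z.
Rules concluding B2: R2 needs A2; R9 needs P; R14 needs S; R15 needs E1 — none of these are established.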